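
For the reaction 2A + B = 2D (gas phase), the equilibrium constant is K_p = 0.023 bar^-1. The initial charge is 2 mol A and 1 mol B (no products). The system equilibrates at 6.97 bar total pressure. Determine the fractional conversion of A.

X = 0.178

Take 2 mol A as basis and let X be its fractional conversion, so ξ = X.
At extent ξ: n_A = 2 − 2X; n_B = 1 − X; n_D = 2X.
n_T = Σnᵢ = 3 − X.
y_i = n_i/n_T, p_i = y_i·P. K_p = p_D^2 / (p_A^2 p_B).
Substituting and setting equal to 0.023 bar^-1 gives a polynomial in X; the root in (0,1) is X = 0.178.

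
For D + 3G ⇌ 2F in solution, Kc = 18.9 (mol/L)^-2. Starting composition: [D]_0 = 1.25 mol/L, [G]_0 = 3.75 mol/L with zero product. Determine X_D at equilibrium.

X = 0.767

Let X = conversion of D; extent ξ = 1.25·X mol/L.
Concentrations: [D] = 1.25 − 1.25X; [G] = 3.75 − 3.75X; [F] = 2.5X.
Kc = [F]^2 / ([D] [G]^3).
Equating to 18.9 (mol/L)^-2: the physical root is X = 0.767.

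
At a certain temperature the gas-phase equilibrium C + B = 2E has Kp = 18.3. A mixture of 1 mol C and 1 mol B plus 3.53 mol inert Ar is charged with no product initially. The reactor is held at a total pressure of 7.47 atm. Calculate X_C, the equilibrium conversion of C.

Basis: 1 mol C initially; let X = conversion of C. Extent ξ = X.
Species balance: n_C = 1 − X; n_B = 1 − X; n_E = 2X; n_I = 3.53 (inert).
Since Δν = 0, n_T = 5.53 throughout.
y_i = n_i/n_T, p_i = y_i·P. Kp = p_E^2 / (p_C p_B).
This yields a degree-2 equation in X; solving on (0,1), X = 0.681.

X = 0.681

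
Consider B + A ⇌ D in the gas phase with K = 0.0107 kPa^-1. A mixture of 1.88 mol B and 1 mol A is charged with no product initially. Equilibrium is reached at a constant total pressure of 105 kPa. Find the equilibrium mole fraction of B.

Let X = conversion of A (basis 1 mol A); extent of reaction ξ = X.
At extent ξ: n_B = 1.88 − X; n_A = 1 − X; n_D = X.
n_T = Σnᵢ = 2.88 − X.
With p_i = (n_i/n_T)P, K = p_D / (p_B p_A).
Substituting and setting equal to 0.0107 kPa^-1 gives a polynomial in X; the root in (0,1) is X = 0.401.
Then n_B = 1.48, n_T = 2.48, so y_B = 0.597.

y_B = 0.597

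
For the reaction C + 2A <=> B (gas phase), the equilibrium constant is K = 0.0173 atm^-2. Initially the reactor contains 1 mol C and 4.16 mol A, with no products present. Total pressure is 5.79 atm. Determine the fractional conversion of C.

X = 0.263

Basis: 1 mol C initially; let X = conversion of C. Extent ξ = X.
Moles: n_C = 1 − X; n_A = 4.16 − 2X; n_B = X.
Total moles n_T = 5.16 − 2X.
Mole fractions y_i = n_i/n_T; K = p_B / (p_C p_A^2) with p_i = y_i·P.
Setting this equal to 0.0173 atm^-2 and taking the physical root (0 < X < 1) gives X = 0.263.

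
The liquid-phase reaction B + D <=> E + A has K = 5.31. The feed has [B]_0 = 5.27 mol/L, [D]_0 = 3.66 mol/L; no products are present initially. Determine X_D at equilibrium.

X = 0.807

Let X = conversion of D; extent ξ = 3.66·X mol/L.
Concentrations: [B] = 5.27 − 3.66X; [D] = 3.66 − 3.66X; [E] = 3.66X; [A] = 3.66X.
K = [E] [A] / ([B] [D]).
Solving K = 5.31 for X ∈ (0,1): X = 0.807.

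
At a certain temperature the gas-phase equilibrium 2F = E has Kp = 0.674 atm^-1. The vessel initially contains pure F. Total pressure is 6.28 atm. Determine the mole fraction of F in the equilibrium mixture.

y_F = 0.382

Let X = conversion of F (basis 1 mol F); extent of reaction ξ = 0.5X.
Mole table: n_F = 1 − X; n_E = 0.5X.
n_T = Σnᵢ = 1 − 0.5X.
With p_i = (n_i/n_T)P, Kp = p_E / (p_F^2).
Substituting and setting equal to 0.674 atm^-1 gives a polynomial in X; the root in (0,1) is X = 0.764.
Then n_F = 0.236, n_T = 0.618, so y_F = 0.382.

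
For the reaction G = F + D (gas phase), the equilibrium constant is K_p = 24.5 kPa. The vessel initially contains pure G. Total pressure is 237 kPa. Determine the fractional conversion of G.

X = 0.306

Basis: 1 mol G initially; let X = conversion of G. Extent ξ = X.
At extent ξ: n_G = 1 − X; n_F = X; n_D = X.
Total moles n_T = 1 + X.
y_i = n_i/n_T, p_i = y_i·P. K_p = p_F p_D / (p_G).
Equating to 24.5 kPa and solving on 0 < X < 1: X = 0.306.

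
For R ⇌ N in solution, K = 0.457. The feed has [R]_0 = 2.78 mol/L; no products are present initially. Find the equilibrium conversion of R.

Let X = conversion of R; extent ξ = 2.78·X mol/L.
Concentrations: [R] = 2.78 − 2.78X; [N] = 2.78X.
K = [N] / ([R]).
This equals 0.457 at X = 0.314 (the root in 0 < X < 1).

X = 0.314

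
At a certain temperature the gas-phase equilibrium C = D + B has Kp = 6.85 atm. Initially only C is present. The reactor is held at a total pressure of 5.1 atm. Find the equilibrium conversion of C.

Take 1 mol C as basis and let X be its fractional conversion, so ξ = X.
Species balance: n_C = 1 − X; n_D = X; n_B = X.
Summing: n_T = 1 + X.
Mole fractions y_i = n_i/n_T; Kp = p_D p_B / (p_C) with p_i = y_i·P.
Setting this equal to 6.85 atm and taking the physical root (0 < X < 1) gives X = 0.757.

X = 0.757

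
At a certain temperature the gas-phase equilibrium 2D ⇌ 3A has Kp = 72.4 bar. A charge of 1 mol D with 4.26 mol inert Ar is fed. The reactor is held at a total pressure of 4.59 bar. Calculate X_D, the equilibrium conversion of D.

X = 0.848

Take 1 mol D as basis and let X be its fractional conversion, so ξ = 0.5X.
Species balance: n_D = 1 − X; n_A = 1.5X; n_I = 4.26 (inert).
Total moles n_T = 5.26 + 0.5X.
y_i = n_i/n_T, p_i = y_i·P. Kp = p_A^3 / (p_D^2).
Equating to 72.4 bar and solving on 0 < X < 1: X = 0.848.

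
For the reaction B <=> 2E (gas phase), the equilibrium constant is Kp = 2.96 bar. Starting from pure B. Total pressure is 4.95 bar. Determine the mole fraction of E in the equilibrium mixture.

y_E = 0.530

Let X = conversion of B (basis 1 mol B); extent of reaction ξ = X.
Mole table: n_B = 1 − X; n_E = 2X.
Total moles n_T = 1 + X.
With p_i = (n_i/n_T)P, Kp = p_E^2 / (p_B).
This yields a degree-2 equation in X; solving on (0,1), X = 0.361.
Then n_E = 0.721, n_T = 1.36, so y_E = 0.530.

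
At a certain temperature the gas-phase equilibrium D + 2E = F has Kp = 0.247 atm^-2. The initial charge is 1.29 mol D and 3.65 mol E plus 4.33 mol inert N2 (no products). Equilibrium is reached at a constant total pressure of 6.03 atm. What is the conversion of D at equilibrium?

X = 0.456

Basis: 1.29 mol D initially; let X = conversion of D. Extent ξ = 1.29X.
Moles: n_D = 1.29 − 1.29X; n_E = 3.65 − 2.58X; n_F = 1.29X; n_I = 4.33 (inert).
n_T = Σnᵢ = 9.27 − 2.58X.
Mole fractions y_i = n_i/n_T; Kp = p_F / (p_D p_E^2) with p_i = y_i·P.
Equating to 0.247 atm^-2 and solving on 0 < X < 1: X = 0.456.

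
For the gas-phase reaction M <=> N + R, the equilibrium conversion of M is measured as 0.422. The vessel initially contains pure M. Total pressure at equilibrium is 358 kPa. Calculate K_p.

K_p = 77.6 kPa

Let X = conversion of M (basis 1 mol M); extent of reaction ξ = X.
Mole table: n_M = 1 − X; n_N = X; n_R = X.
n_T = Σnᵢ = 1 + X.
At X = 0.422: n_M = 0.578, n_N = 0.422, n_R = 0.422, n_T = 1.42.
p_i = (n_i/n_T)·P. K_p = p_N p_R / (p_M) = 77.6 kPa.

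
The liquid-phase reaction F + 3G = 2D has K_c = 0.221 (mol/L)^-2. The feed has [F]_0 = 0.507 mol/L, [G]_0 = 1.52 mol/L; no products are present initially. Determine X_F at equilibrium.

Let X = conversion of F; extent ξ = 0.507·X mol/L.
Concentrations: [F] = 0.507 − 0.507X; [G] = 1.52 − 1.52X; [D] = 1.01X.
K_c = [D]^2 / ([F] [G]^3).
This equals 0.221 at X = 0.302 (the root in 0 < X < 1).

X = 0.302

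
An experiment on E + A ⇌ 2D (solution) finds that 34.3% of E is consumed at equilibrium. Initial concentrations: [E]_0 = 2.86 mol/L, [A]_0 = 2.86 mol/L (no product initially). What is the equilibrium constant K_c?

Let X = conversion of E.
Concentrations: [E] = 2.86 − 2.86X; [A] = 2.86 − 2.86X; [D] = 5.72X.
At X = 0.343: [E] = 1.88, [A] = 1.88, [D] = 1.96.
K_c = [D]^2 / ([E] [A]) = 1.09.

K_c = 1.09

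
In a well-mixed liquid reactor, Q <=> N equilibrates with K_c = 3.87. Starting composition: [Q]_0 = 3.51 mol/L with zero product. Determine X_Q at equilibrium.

Let X = conversion of Q; extent ξ = 3.51·X mol/L.
Concentrations: [Q] = 3.51 − 3.51X; [N] = 3.51X.
K_c = [N] / ([Q]).
This equals 3.87 at X = 0.795 (the root in 0 < X < 1).

X = 0.795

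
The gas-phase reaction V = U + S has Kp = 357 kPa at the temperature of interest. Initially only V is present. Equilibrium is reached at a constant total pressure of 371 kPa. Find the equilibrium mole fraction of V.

Basis: 1 mol V initially; let X = conversion of V. Extent ξ = X.
Mole table: n_V = 1 − X; n_U = X; n_S = X.
n_T = Σnᵢ = 1 + X.
y_i = n_i/n_T, p_i = y_i·P. Kp = p_U p_S / (p_V).
Equating to 357 kPa and solving on 0 < X < 1: X = 0.700.
Then n_V = 0.3, n_T = 1.7, so y_V = 0.176.

y_V = 0.176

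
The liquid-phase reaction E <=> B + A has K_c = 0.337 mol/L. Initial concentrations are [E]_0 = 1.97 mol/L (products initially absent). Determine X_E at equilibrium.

X = 0.337

Let X = conversion of E; extent ξ = 1.97·X mol/L.
Concentrations: [E] = 1.97 − 1.97X; [B] = 1.97X; [A] = 1.97X.
K_c = [B] [A] / ([E]).
This equals 0.337 at X = 0.337 (the root in 0 < X < 1).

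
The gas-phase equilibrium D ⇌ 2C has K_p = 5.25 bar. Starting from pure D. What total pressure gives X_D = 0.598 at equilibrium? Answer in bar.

P = 2.36 bar

Let X = conversion of D (basis 1 mol D); extent of reaction ξ = X.
Mole table: n_D = 1 − X; n_C = 2X.
Summing: n_T = 1 + X.
K_p = p_C^2 / (p_D) with p_i = (n_i/n_T)·P.
At X = 0.598: the mole-fraction product g(X) = Π y_i^ν_i = 2.227. Since K_p = g(X)·P^{1}, P = (K_p/g)^(1/1) = (5.25/2.227)^(1/1) = 2.36 bar.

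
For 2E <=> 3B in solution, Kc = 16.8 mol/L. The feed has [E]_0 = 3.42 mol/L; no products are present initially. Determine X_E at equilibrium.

Let X = conversion of E; extent ξ = 3.42X/2 mol/L.
Concentrations: [E] = 3.42 − 3.42X; [B] = 5.13X.
Kc = [B]^3 / ([E]^2).
Equating to 16.8 mol/L: the physical root is X = 0.608.

X = 0.608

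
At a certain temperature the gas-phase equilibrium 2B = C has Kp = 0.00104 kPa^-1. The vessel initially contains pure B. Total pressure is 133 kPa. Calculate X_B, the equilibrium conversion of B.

Take 1 mol B as basis and let X be its fractional conversion, so ξ = 0.5X.
Moles: n_B = 1 − X; n_C = 0.5X.
Total moles n_T = 1 − 0.5X.
y_i = n_i/n_T, p_i = y_i·P. Kp = p_C / (p_B^2).
Setting this equal to 0.00104 kPa^-1 and taking the physical root (0 < X < 1) gives X = 0.198.

X = 0.198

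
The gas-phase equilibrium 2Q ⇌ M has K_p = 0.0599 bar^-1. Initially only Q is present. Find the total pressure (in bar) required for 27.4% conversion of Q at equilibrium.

P = 3.74 bar

Basis: 1 mol Q initially; let X = conversion of Q. Extent ξ = 0.5X.
Mole table: n_Q = 1 − X; n_M = 0.5X.
n_T = Σnᵢ = 1 − 0.5X.
K_p = p_M / (p_Q^2) with p_i = (n_i/n_T)·P.
At X = 0.274: the mole-fraction product g(X) = Π y_i^ν_i = 0.2243. Since K_p = g(X)·P^{-1}, P = (g/K_p)^(1/1) = (0.2243/0.0599)^(1/1) = 3.74 bar.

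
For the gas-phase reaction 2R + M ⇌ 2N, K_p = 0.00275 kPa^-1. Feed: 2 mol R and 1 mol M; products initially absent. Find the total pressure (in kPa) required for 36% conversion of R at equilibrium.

Basis: 2 mol R initially; let X = conversion of R. Extent ξ = X.
Mole table: n_R = 2 − 2X; n_M = 1 − X; n_N = 2X.
Summing: n_T = 3 − X.
K_p = p_N^2 / (p_R^2 p_M) with p_i = (n_i/n_T)·P.
At X = 0.36: the mole-fraction product g(X) = Π y_i^ν_i = 1.305. Since K_p = g(X)·P^{-1}, P = (g/K_p)^(1/1) = (1.305/0.00275)^(1/1) = 475 kPa.

P = 475 kPa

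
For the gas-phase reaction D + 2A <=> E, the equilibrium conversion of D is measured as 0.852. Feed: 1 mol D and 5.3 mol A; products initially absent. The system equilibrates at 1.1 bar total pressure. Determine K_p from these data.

Take 1 mol D as basis and let X be its fractional conversion, so ξ = X.
Mole table: n_D = 1 − X; n_A = 5.3 − 2X; n_E = X.
n_T = Σnᵢ = 6.3 − 2X.
At X = 0.852: n_D = 0.148, n_A = 3.6, n_E = 0.852, n_T = 4.6.
p_i = (n_i/n_T)·P. K_p = p_E / (p_D p_A^2) = 7.77 bar^-2.

K_p = 7.77 bar^-2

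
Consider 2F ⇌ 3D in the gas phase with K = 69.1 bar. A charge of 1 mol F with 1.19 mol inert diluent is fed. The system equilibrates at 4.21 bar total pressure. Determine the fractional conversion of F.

X = 0.799

Basis: 1 mol F initially; let X = conversion of F. Extent ξ = 0.5X.
Species balance: n_F = 1 − X; n_D = 1.5X; n_I = 1.19 (inert).
Total moles n_T = 2.19 + 0.5X.
Mole fractions y_i = n_i/n_T; K = p_D^3 / (p_F^2) with p_i = y_i·P.
Setting this equal to 69.1 bar and taking the physical root (0 < X < 1) gives X = 0.799.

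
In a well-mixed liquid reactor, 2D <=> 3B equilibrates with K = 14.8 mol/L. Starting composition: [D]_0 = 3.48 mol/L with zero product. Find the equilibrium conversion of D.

Let X = conversion of D; extent ξ = 3.48X/2 mol/L.
Concentrations: [D] = 3.48 − 3.48X; [B] = 5.22X.
K = [B]^3 / ([D]^2).
Setting equal to 14.8 and solving for X on (0,1) gives X = 0.593.

X = 0.593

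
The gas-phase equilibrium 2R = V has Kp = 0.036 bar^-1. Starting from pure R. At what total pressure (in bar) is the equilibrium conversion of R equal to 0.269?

P = 6.05 bar

Basis: 1 mol R initially; let X = conversion of R. Extent ξ = 0.5X.
Species balance: n_R = 1 − X; n_V = 0.5X.
Total moles n_T = 1 − 0.5X.
Kp = p_V / (p_R^2) with p_i = (n_i/n_T)·P.
At X = 0.269: the mole-fraction product g(X) = Π y_i^ν_i = 0.2178. Since Kp = g(X)·P^{-1}, P = (g/Kp)^(1/1) = (0.2178/0.036)^(1/1) = 6.05 bar.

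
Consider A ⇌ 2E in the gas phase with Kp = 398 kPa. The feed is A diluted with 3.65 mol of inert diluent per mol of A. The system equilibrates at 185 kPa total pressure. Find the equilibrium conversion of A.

X = 0.788

Take 1 mol A as basis and let X be its fractional conversion, so ξ = X.
At extent ξ: n_A = 1 − X; n_E = 2X; n_I = 3.65 (inert).
Summing: n_T = 4.65 + X.
y_i = n_i/n_T, p_i = y_i·P. Kp = p_E^2 / (p_A).
Setting this equal to 398 kPa and taking the physical root (0 < X < 1) gives X = 0.788.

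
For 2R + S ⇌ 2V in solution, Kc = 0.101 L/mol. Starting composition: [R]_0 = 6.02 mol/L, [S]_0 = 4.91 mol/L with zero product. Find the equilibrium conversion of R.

X = 0.381

Let X = conversion of R; extent ξ = 6.02X/2 mol/L.
Concentrations: [R] = 6.02 − 6.02X; [S] = 4.91 − 3.01X; [V] = 6.02X.
Kc = [V]^2 / ([R]^2 [S]).
Equating to 0.101 L/mol: the physical root is X = 0.381.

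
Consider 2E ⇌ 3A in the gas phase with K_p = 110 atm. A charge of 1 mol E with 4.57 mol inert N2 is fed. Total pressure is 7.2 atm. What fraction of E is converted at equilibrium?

Take 1 mol E as basis and let X be its fractional conversion, so ξ = 0.5X.
At extent ξ: n_E = 1 − X; n_A = 1.5X; n_I = 4.57 (inert).
n_T = Σnᵢ = 5.57 + 0.5X.
y_i = n_i/n_T, p_i = y_i·P. K_p = p_A^3 / (p_E^2).
Equating to 110 atm and solving on 0 < X < 1: X = 0.850.

X = 0.850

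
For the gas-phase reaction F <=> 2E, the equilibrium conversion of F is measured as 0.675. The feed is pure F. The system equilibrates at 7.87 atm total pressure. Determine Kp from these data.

Let X = conversion of F (basis 1 mol F); extent of reaction ξ = X.
Mole table: n_F = 1 − X; n_E = 2X.
Summing: n_T = 1 + X.
At X = 0.675: n_F = 0.325, n_E = 1.35, n_T = 1.68.
p_i = (n_i/n_T)·P. Kp = p_E^2 / (p_F) = 26.3 atm.

Kp = 26.3 atm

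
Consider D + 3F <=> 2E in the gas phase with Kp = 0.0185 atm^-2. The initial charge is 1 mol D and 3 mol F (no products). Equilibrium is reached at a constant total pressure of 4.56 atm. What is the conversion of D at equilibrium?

X = 0.256

Let X = conversion of D (basis 1 mol D); extent of reaction ξ = X.
Mole table: n_D = 1 − X; n_F = 3 − 3X; n_E = 2X.
Summing: n_T = 4 − 2X.
y_i = n_i/n_T, p_i = y_i·P. Kp = p_E^2 / (p_D p_F^3).
This yields a degree-4 equation in X; solving on (0,1), X = 0.256.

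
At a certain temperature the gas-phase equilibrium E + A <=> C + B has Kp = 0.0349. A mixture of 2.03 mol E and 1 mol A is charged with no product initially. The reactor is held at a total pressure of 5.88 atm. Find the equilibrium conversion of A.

Basis: 1 mol A initially; let X = conversion of A. Extent ξ = X.
Moles: n_E = 2.03 − X; n_A = 1 − X; n_C = X; n_B = X.
Total moles n_T = 3.03 (Δν = 0, constant).
With p_i = (n_i/n_T)P, Kp = p_C p_B / (p_E p_A).
This yields a degree-2 equation in X; solving on (0,1), X = 0.222.

X = 0.222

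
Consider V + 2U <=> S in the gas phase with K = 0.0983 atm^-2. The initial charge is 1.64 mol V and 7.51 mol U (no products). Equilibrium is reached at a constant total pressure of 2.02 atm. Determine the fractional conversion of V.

X = 0.207

Take 1.64 mol V as basis and let X be its fractional conversion, so ξ = 1.64X.
At extent ξ: n_V = 1.64 − 1.64X; n_U = 7.51 − 3.28X; n_S = 1.64X.
Summing: n_T = 9.15 − 3.28X.
Mole fractions y_i = n_i/n_T; K = p_S / (p_V p_U^2) with p_i = y_i·P.
Setting this equal to 0.0983 atm^-2 and taking the physical root (0 < X < 1) gives X = 0.207.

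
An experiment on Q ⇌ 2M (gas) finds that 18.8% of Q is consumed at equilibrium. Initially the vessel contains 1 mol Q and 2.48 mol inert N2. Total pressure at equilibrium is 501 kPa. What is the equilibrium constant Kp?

Basis: 1 mol Q initially; let X = conversion of Q. Extent ξ = X.
At extent ξ: n_Q = 1 − X; n_M = 2X; n_I = 2.48 (inert).
Summing: n_T = 3.48 + X.
At X = 0.188: n_Q = 0.812, n_M = 0.376, n_T = 3.67.
p_i = (n_i/n_T)·P. Kp = p_M^2 / (p_Q) = 23.8 kPa.

Kp = 23.8 kPa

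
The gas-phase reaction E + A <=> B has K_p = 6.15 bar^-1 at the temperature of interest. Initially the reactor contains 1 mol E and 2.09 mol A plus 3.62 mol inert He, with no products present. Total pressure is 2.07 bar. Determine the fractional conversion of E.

X = 0.742

Let X = conversion of E (basis 1 mol E); extent of reaction ξ = X.
Moles: n_E = 1 − X; n_A = 2.09 − X; n_B = X; n_I = 3.62 (inert).
n_T = Σnᵢ = 6.71 − X.
With p_i = (n_i/n_T)P, K_p = p_B / (p_E p_A).
Setting this equal to 6.15 bar^-1 and taking the physical root (0 < X < 1) gives X = 0.742.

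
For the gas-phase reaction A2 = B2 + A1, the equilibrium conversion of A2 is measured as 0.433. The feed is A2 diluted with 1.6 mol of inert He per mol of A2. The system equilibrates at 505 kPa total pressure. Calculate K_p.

K_p = 55.1 kPa

Take 1 mol A2 as basis and let X be its fractional conversion, so ξ = X.
Mole table: n_A2 = 1 − X; n_B2 = X; n_A1 = X; n_I = 1.6 (inert).
n_T = Σnᵢ = 2.6 + X.
At X = 0.433: n_A2 = 0.567, n_B2 = 0.433, n_A1 = 0.433, n_T = 3.03.
p_i = (n_i/n_T)·P. K_p = p_B2 p_A1 / (p_A2) = 55.1 kPa.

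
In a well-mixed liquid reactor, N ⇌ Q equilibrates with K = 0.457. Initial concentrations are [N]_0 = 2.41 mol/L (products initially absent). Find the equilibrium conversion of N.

Let X = conversion of N; extent ξ = 2.41·X mol/L.
Concentrations: [N] = 2.41 − 2.41X; [Q] = 2.41X.
K = [Q] / ([N]).
Equating to 0.457: the physical root is X = 0.314.

X = 0.314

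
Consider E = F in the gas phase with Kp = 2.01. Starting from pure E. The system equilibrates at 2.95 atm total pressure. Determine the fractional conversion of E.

X = 0.668

Basis: 1 mol E initially; let X = conversion of E. Extent ξ = X.
Moles: n_E = 1 − X; n_F = X.
Total moles n_T = 1 (Δν = 0, constant).
y_i = n_i/n_T, p_i = y_i·P. Kp = p_F / (p_E).
Equating to 2.01 and solving on 0 < X < 1: X = 0.668.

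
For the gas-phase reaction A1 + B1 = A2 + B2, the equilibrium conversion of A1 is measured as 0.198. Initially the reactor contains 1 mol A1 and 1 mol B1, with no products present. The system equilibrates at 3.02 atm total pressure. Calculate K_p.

Let X = conversion of A1 (basis 1 mol A1); extent of reaction ξ = X.
Moles: n_A1 = 1 − X; n_B1 = 1 − X; n_A2 = X; n_B2 = X.
n_T stays at 2 (no change in mole number).
At X = 0.198: n_A1 = 0.802, n_B1 = 0.802, n_A2 = 0.198, n_B2 = 0.198, n_T = 2.
p_i = (n_i/n_T)·P. K_p = p_A2 p_B2 / (p_A1 p_B1) = 0.061.

K_p = 0.061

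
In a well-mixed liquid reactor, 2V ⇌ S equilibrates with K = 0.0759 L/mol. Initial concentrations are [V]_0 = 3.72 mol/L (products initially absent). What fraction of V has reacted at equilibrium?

X = 0.287

Let X = conversion of V; extent ξ = 3.72X/2 mol/L.
Concentrations: [V] = 3.72 − 3.72X; [S] = 1.86X.
K = [S] / ([V]^2).
Solving K = 0.0759 for X ∈ (0,1): X = 0.287.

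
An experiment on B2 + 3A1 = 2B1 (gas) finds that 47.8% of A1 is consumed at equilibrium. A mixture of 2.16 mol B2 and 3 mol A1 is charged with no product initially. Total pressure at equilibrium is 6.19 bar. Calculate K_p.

K_p = 0.0653 bar^-2

Take 3 mol A1 as basis and let X be its fractional conversion, so ξ = X.
At extent ξ: n_B2 = 2.16 − X; n_A1 = 3 − 3X; n_B1 = 2X.
n_T = Σnᵢ = 5.16 − 2X.
At X = 0.478: n_B2 = 1.68, n_A1 = 1.57, n_B1 = 0.956, n_T = 4.2.
p_i = (n_i/n_T)·P. K_p = p_B1^2 / (p_B2 p_A1^3) = 0.0653 bar^-2.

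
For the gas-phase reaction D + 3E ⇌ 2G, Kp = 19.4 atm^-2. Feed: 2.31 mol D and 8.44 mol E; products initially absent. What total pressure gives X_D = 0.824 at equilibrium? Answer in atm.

P = 2.09 atm

Let X = conversion of D (basis 2.31 mol D); extent of reaction ξ = 2.31X.
Mole table: n_D = 2.31 − 2.31X; n_E = 8.44 − 6.93X; n_G = 4.62X.
Summing: n_T = 10.8 − 4.62X.
Kp = p_G^2 / (p_D p_E^3) with p_i = (n_i/n_T)·P.
At X = 0.824: the mole-fraction product g(X) = Π y_i^ν_i = 84.49. Since Kp = g(X)·P^{-2}, P = (g/Kp)^(1/2) = (84.49/19.4)^(1/2) = 2.09 atm.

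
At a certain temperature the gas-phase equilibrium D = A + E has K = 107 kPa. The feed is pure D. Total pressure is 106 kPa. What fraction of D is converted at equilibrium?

Take 1 mol D as basis and let X be its fractional conversion, so ξ = X.
Mole table: n_D = 1 − X; n_A = X; n_E = X.
n_T = Σnᵢ = 1 + X.
Mole fractions y_i = n_i/n_T; K = p_A p_E / (p_D) with p_i = y_i·P.
Equating to 107 kPa and solving on 0 < X < 1: X = 0.709.

X = 0.709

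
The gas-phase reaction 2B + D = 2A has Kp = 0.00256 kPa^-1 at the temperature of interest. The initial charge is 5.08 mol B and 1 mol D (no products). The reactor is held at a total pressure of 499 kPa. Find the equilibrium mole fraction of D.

Basis: 1 mol D initially; let X = conversion of D. Extent ξ = X.
Mole table: n_B = 5.08 − 2X; n_D = 1 − X; n_A = 2X.
n_T = Σnᵢ = 6.08 − X.
Mole fractions y_i = n_i/n_T; Kp = p_A^2 / (p_B^2 p_D) with p_i = y_i·P.
Setting this equal to 0.00256 kPa^-1 and taking the physical root (0 < X < 1) gives X = 0.596.
Then n_D = 0.404, n_T = 5.48, so y_D = 0.074.

y_D = 0.074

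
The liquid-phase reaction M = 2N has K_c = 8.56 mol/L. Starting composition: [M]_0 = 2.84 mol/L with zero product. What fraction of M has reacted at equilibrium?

X = 0.570

Let X = conversion of M; extent ξ = 2.84·X mol/L.
Concentrations: [M] = 2.84 − 2.84X; [N] = 5.68X.
K_c = [N]^2 / ([M]).
This equals 8.56 at X = 0.570 (the root in 0 < X < 1).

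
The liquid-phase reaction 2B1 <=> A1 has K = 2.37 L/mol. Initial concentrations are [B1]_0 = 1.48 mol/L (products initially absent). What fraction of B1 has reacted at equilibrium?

X = 0.687

Let X = conversion of B1; extent ξ = 1.48X/2 mol/L.
Concentrations: [B1] = 1.48 − 1.48X; [A1] = 0.74X.
K = [A1] / ([B1]^2).
Solving K = 2.37 for X ∈ (0,1): X = 0.687.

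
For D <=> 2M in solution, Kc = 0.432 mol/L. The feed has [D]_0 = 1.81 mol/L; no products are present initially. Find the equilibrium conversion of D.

X = 0.216

Let X = conversion of D; extent ξ = 1.81·X mol/L.
Concentrations: [D] = 1.81 − 1.81X; [M] = 3.62X.
Kc = [M]^2 / ([D]).
Solving Kc = 0.432 for X ∈ (0,1): X = 0.216.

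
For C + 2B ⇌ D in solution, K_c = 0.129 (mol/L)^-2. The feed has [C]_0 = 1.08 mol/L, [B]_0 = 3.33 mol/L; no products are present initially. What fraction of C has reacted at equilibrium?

X = 0.428

Let X = conversion of C; extent ξ = 1.08·X mol/L.
Concentrations: [C] = 1.08 − 1.08X; [B] = 3.33 − 2.16X; [D] = 1.08X.
K_c = [D] / ([C] [B]^2).
Setting equal to 0.129 and solving for X on (0,1) gives X = 0.428.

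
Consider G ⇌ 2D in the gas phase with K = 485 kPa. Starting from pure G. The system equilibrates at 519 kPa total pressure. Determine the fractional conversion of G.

Take 1 mol G as basis and let X be its fractional conversion, so ξ = X.
At extent ξ: n_G = 1 − X; n_D = 2X.
Summing: n_T = 1 + X.
y_i = n_i/n_T, p_i = y_i·P. K = p_D^2 / (p_G).
Substituting and setting equal to 485 kPa gives a polynomial in X; the root in (0,1) is X = 0.435.

X = 0.435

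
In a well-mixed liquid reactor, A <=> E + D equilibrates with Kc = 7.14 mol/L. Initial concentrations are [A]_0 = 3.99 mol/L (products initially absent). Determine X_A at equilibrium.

X = 0.715

Let X = conversion of A; extent ξ = 3.99·X mol/L.
Concentrations: [A] = 3.99 − 3.99X; [E] = 3.99X; [D] = 3.99X.
Kc = [E] [D] / ([A]).
This equals 7.14 at X = 0.715 (the root in 0 < X < 1).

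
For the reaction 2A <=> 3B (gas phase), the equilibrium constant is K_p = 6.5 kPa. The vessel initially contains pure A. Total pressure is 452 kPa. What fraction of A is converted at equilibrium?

X = 0.149

Take 1 mol A as basis and let X be its fractional conversion, so ξ = 0.5X.
Mole table: n_A = 1 − X; n_B = 1.5X.
Total moles n_T = 1 + 0.5X.
Mole fractions y_i = n_i/n_T; K_p = p_B^3 / (p_A^2) with p_i = y_i·P.
Equating to 6.5 kPa and solving on 0 < X < 1: X = 0.149.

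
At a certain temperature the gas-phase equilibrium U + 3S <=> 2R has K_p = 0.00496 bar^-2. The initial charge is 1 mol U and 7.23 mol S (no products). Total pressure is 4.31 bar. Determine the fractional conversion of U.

Let X = conversion of U (basis 1 mol U); extent of reaction ξ = X.
At extent ξ: n_U = 1 − X; n_S = 7.23 − 3X; n_R = 2X.
Total moles n_T = 8.23 − 2X.
y_i = n_i/n_T, p_i = y_i·P. K_p = p_R^2 / (p_U p_S^3).
This yields a degree-4 equation in X; solving on (0,1), X = 0.273.

X = 0.273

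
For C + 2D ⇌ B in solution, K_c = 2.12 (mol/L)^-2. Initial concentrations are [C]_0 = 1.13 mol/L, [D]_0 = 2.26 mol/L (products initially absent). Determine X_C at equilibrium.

Let X = conversion of C; extent ξ = 1.13·X mol/L.
Concentrations: [C] = 1.13 − 1.13X; [D] = 2.26 − 2.26X; [B] = 1.13X.
K_c = [B] / ([C] [D]^2).
Solving K_c = 2.12 for X ∈ (0,1): X = 0.616.

X = 0.616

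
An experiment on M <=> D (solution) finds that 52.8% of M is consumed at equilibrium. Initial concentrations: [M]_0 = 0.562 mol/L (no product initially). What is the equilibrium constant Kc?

Kc = 1.12

Let X = conversion of M.
Concentrations: [M] = 0.562 − 0.562X; [D] = 0.562X.
At X = 0.528: [M] = 0.265, [D] = 0.297.
Kc = [D] / ([M]) = 1.12.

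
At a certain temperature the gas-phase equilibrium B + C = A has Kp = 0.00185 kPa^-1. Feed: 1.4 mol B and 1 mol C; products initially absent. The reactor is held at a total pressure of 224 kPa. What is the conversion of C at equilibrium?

Basis: 1 mol C initially; let X = conversion of C. Extent ξ = X.
At extent ξ: n_B = 1.4 − X; n_C = 1 − X; n_A = X.
Summing: n_T = 2.4 − X.
y_i = n_i/n_T, p_i = y_i·P. Kp = p_A / (p_B p_C).
Setting this equal to 0.00185 kPa^-1 and taking the physical root (0 < X < 1) gives X = 0.185.

X = 0.185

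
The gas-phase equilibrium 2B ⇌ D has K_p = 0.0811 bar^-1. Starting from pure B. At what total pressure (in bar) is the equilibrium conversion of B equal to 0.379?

P = 4.91 bar

Basis: 1 mol B initially; let X = conversion of B. Extent ξ = 0.5X.
Species balance: n_B = 1 − X; n_D = 0.5X.
Summing: n_T = 1 − 0.5X.
K_p = p_D / (p_B^2) with p_i = (n_i/n_T)·P.
At X = 0.379: the mole-fraction product g(X) = Π y_i^ν_i = 0.3983. Since K_p = g(X)·P^{-1}, P = (g/K_p)^(1/1) = (0.3983/0.0811)^(1/1) = 4.91 bar.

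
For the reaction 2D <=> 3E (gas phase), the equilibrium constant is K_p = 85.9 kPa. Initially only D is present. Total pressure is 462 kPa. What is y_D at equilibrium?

y_D = 0.596

Let X = conversion of D (basis 1 mol D); extent of reaction ξ = 0.5X.
Species balance: n_D = 1 − X; n_E = 1.5X.
n_T = Σnᵢ = 1 + 0.5X.
Mole fractions y_i = n_i/n_T; K_p = p_E^3 / (p_D^2) with p_i = y_i·P.
Setting this equal to 85.9 kPa and taking the physical root (0 < X < 1) gives X = 0.311.
Then n_D = 0.689, n_T = 1.16, so y_D = 0.596.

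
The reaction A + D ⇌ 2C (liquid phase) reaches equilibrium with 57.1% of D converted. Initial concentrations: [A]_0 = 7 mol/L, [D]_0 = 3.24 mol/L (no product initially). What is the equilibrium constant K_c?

Let X = conversion of D.
Concentrations: [A] = 7 − 3.24X; [D] = 3.24 − 3.24X; [C] = 6.48X.
At X = 0.571: [A] = 5.15, [D] = 1.39, [C] = 3.7.
K_c = [C]^2 / ([A] [D]) = 1.91.

K_c = 1.91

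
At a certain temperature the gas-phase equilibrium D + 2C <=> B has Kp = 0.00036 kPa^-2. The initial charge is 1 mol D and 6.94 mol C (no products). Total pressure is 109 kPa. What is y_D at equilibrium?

y_D = 0.038

Basis: 1 mol D initially; let X = conversion of D. Extent ξ = X.
At extent ξ: n_D = 1 − X; n_C = 6.94 − 2X; n_B = X.
n_T = Σnᵢ = 7.94 − 2X.
Mole fractions y_i = n_i/n_T; Kp = p_B / (p_D p_C^2) with p_i = y_i·P.
Equating to 0.00036 kPa^-2 and solving on 0 < X < 1: X = 0.753.
Then n_D = 0.247, n_T = 6.43, so y_D = 0.038.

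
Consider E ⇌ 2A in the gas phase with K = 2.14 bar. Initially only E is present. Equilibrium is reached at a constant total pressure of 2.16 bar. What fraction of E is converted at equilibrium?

X = 0.446

Take 1 mol E as basis and let X be its fractional conversion, so ξ = X.
Species balance: n_E = 1 − X; n_A = 2X.
n_T = Σnᵢ = 1 + X.
With p_i = (n_i/n_T)P, K = p_A^2 / (p_E).
This yields a degree-2 equation in X; solving on (0,1), X = 0.446.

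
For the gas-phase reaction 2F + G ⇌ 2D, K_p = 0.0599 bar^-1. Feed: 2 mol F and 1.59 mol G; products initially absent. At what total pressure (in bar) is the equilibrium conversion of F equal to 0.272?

P = 5.87 bar

Basis: 2 mol F initially; let X = conversion of F. Extent ξ = X.
Mole table: n_F = 2 − 2X; n_G = 1.59 − X; n_D = 2X.
Summing: n_T = 3.59 − X.
K_p = p_D^2 / (p_F^2 p_G) with p_i = (n_i/n_T)·P.
At X = 0.272: the mole-fraction product g(X) = Π y_i^ν_i = 0.3514. Since K_p = g(X)·P^{-1}, P = (g/K_p)^(1/1) = (0.3514/0.0599)^(1/1) = 5.87 bar.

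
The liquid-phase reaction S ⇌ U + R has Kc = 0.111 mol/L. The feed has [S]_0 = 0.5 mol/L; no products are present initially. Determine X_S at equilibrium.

X = 0.373

Let X = conversion of S; extent ξ = 0.5·X mol/L.
Concentrations: [S] = 0.5 − 0.5X; [U] = 0.5X; [R] = 0.5X.
Kc = [U] [R] / ([S]).
Solving Kc = 0.111 for X ∈ (0,1): X = 0.373.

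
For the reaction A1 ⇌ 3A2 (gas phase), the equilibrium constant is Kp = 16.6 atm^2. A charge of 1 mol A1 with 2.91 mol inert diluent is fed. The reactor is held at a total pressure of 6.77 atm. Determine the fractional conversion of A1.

X = 0.536

Basis: 1 mol A1 initially; let X = conversion of A1. Extent ξ = X.
At extent ξ: n_A1 = 1 − X; n_A2 = 3X; n_I = 2.91 (inert).
Summing: n_T = 3.91 + 2X.
With p_i = (n_i/n_T)P, Kp = p_A2^3 / (p_A1).
Substituting and setting equal to 16.6 atm^2 gives a polynomial in X; the root in (0,1) is X = 0.536.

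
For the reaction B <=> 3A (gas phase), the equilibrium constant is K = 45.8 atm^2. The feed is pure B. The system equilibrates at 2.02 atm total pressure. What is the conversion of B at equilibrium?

X = 0.813

Basis: 1 mol B initially; let X = conversion of B. Extent ξ = X.
Mole table: n_B = 1 − X; n_A = 3X.
Summing: n_T = 1 + 2X.
y_i = n_i/n_T, p_i = y_i·P. K = p_A^3 / (p_B).
Setting this equal to 45.8 atm^2 and taking the physical root (0 < X < 1) gives X = 0.813.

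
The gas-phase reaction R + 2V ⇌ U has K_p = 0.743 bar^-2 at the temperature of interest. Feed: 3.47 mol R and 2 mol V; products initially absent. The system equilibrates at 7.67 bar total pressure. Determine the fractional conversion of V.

Let X = conversion of V (basis 2 mol V); extent of reaction ξ = X.
Species balance: n_R = 3.47 − X; n_V = 2 − 2X; n_U = X.
Summing: n_T = 5.47 − 2X.
With p_i = (n_i/n_T)P, K_p = p_U / (p_R p_V^2).
Substituting and setting equal to 0.743 bar^-2 gives a polynomial in X; the root in (0,1) is X = 0.838.

X = 0.838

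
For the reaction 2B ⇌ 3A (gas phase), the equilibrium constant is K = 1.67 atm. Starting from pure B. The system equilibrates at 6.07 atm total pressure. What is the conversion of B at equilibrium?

X = 0.345

Let X = conversion of B (basis 1 mol B); extent of reaction ξ = 0.5X.
At extent ξ: n_B = 1 − X; n_A = 1.5X.
n_T = Σnᵢ = 1 + 0.5X.
y_i = n_i/n_T, p_i = y_i·P. K = p_A^3 / (p_B^2).
Equating to 1.67 atm and solving on 0 < X < 1: X = 0.345.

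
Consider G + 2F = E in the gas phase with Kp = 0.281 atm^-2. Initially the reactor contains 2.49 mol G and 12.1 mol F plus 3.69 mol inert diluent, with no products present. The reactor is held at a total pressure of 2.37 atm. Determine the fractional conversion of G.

X = 0.380

Take 2.49 mol G as basis and let X be its fractional conversion, so ξ = 2.49X.
At extent ξ: n_G = 2.49 − 2.49X; n_F = 12.1 − 4.98X; n_E = 2.49X; n_I = 3.69 (inert).
Total moles n_T = 18.3 − 4.98X.
Mole fractions y_i = n_i/n_T; Kp = p_E / (p_G p_F^2) with p_i = y_i·P.
This yields a degree-3 equation in X; solving on (0,1), X = 0.380.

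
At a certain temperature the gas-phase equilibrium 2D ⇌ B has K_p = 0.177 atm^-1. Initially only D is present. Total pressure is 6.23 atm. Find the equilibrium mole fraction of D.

Basis: 1 mol D initially; let X = conversion of D. Extent ξ = 0.5X.
Species balance: n_D = 1 − X; n_B = 0.5X.
Total moles n_T = 1 − 0.5X.
Mole fractions y_i = n_i/n_T; K_p = p_B / (p_D^2) with p_i = y_i·P.
Setting this equal to 0.177 atm^-1 and taking the physical root (0 < X < 1) gives X = 0.570.
Then n_D = 0.43, n_T = 0.715, so y_D = 0.601.

y_D = 0.601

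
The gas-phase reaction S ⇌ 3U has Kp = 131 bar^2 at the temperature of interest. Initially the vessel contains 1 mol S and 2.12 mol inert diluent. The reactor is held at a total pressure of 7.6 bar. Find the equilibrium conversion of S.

X = 0.758

Let X = conversion of S (basis 1 mol S); extent of reaction ξ = X.
Moles: n_S = 1 − X; n_U = 3X; n_I = 2.12 (inert).
Summing: n_T = 3.12 + 2X.
y_i = n_i/n_T, p_i = y_i·P. Kp = p_U^3 / (p_S).
Equating to 131 bar^2 and solving on 0 < X < 1: X = 0.758.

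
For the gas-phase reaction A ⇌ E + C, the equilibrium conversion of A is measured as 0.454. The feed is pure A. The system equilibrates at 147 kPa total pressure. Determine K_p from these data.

K_p = 38.2 kPa

Basis: 1 mol A initially; let X = conversion of A. Extent ξ = X.
Mole table: n_A = 1 − X; n_E = X; n_C = X.
n_T = Σnᵢ = 1 + X.
At X = 0.454: n_A = 0.546, n_E = 0.454, n_C = 0.454, n_T = 1.45.
p_i = (n_i/n_T)·P. K_p = p_E p_C / (p_A) = 38.2 kPa.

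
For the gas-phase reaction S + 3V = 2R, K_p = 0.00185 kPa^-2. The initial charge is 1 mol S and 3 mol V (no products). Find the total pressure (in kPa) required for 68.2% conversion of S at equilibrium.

Take 1 mol S as basis and let X be its fractional conversion, so ξ = X.
Species balance: n_S = 1 − X; n_V = 3 − 3X; n_R = 2X.
Summing: n_T = 4 − 2X.
K_p = p_R^2 / (p_S p_V^3) with p_i = (n_i/n_T)·P.
At X = 0.682: the mole-fraction product g(X) = Π y_i^ν_i = 46.82. Since K_p = g(X)·P^{-2}, P = (g/K_p)^(1/2) = (46.82/0.00185)^(1/2) = 159 kPa.

P = 159 kPa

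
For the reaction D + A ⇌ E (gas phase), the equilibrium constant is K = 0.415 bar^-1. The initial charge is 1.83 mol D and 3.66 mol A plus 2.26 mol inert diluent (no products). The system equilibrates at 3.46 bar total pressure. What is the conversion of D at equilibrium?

X = 0.377

Take 1.83 mol D as basis and let X be its fractional conversion, so ξ = 1.83X.
Moles: n_D = 1.83 − 1.83X; n_A = 3.66 − 1.83X; n_E = 1.83X; n_I = 2.26 (inert).
n_T = Σnᵢ = 7.75 − 1.83X.
With p_i = (n_i/n_T)P, K = p_E / (p_D p_A).
Setting this equal to 0.415 bar^-1 and taking the physical root (0 < X < 1) gives X = 0.377.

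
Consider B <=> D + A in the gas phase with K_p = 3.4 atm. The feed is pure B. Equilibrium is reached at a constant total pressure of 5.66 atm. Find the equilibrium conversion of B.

X = 0.613

Basis: 1 mol B initially; let X = conversion of B. Extent ξ = X.
Moles: n_B = 1 − X; n_D = X; n_A = X.
Summing: n_T = 1 + X.
y_i = n_i/n_T, p_i = y_i·P. K_p = p_D p_A / (p_B).
Setting this equal to 3.4 atm and taking the physical root (0 < X < 1) gives X = 0.613.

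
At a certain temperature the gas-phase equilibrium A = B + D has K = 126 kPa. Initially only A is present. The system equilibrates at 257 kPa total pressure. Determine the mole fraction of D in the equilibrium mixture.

y_D = 0.365

Let X = conversion of A (basis 1 mol A); extent of reaction ξ = X.
Moles: n_A = 1 − X; n_B = X; n_D = X.
n_T = Σnᵢ = 1 + X.
y_i = n_i/n_T, p_i = y_i·P. K = p_B p_D / (p_A).
Substituting and setting equal to 126 kPa gives a polynomial in X; the root in (0,1) is X = 0.574.
Then n_D = 0.574, n_T = 1.57, so y_D = 0.365.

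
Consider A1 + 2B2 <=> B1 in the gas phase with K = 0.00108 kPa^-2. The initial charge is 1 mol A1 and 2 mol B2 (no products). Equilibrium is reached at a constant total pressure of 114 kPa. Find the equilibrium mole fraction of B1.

Take 1 mol A1 as basis and let X be its fractional conversion, so ξ = X.
Species balance: n_A1 = 1 − X; n_B2 = 2 − 2X; n_B1 = X.
n_T = Σnᵢ = 3 − 2X.
With p_i = (n_i/n_T)P, K = p_B1 / (p_A1 p_B2^2).
Substituting and setting equal to 0.00108 kPa^-2 gives a polynomial in X; the root in (0,1) is X = 0.681.
Then n_B1 = 0.681, n_T = 1.64, so y_B1 = 0.415.

y_B1 = 0.415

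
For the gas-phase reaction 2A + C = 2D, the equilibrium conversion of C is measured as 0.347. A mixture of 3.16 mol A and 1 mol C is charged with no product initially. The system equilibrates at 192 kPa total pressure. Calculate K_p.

Take 1 mol C as basis and let X be its fractional conversion, so ξ = X.
Moles: n_A = 3.16 − 2X; n_C = 1 − X; n_D = 2X.
n_T = Σnᵢ = 4.16 − X.
At X = 0.347: n_A = 2.47, n_C = 0.653, n_D = 0.694, n_T = 3.81.
p_i = (n_i/n_T)·P. K_p = p_D^2 / (p_A^2 p_C) = 0.00241 kPa^-1.

K_p = 0.00241 kPa^-1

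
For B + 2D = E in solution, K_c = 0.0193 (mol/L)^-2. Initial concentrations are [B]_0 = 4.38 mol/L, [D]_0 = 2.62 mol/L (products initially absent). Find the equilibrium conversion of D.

X = 0.239

Let X = conversion of D; extent ξ = 2.62X/2 mol/L.
Concentrations: [B] = 4.38 − 1.31X; [D] = 2.62 − 2.62X; [E] = 1.31X.
K_c = [E] / ([B] [D]^2).
Setting equal to 0.0193 and solving for X on (0,1) gives X = 0.239.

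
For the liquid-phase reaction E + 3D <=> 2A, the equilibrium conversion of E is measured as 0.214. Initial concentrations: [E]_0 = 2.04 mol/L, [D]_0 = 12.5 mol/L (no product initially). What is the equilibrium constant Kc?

Let X = conversion of E.
Concentrations: [E] = 2.04 − 2.04X; [D] = 12.5 − 6.12X; [A] = 4.08X.
At X = 0.214: [E] = 1.6, [D] = 11.2, [A] = 0.873.
Kc = [A]^2 / ([E] [D]^3) = 0.000339 (mol/L)^-2.

Kc = 0.000339 (mol/L)^-2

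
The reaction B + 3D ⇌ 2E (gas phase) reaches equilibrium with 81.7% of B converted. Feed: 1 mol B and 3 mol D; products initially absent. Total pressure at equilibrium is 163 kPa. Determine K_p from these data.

K_p = 0.0186 kPa^-2

Take 1 mol B as basis and let X be its fractional conversion, so ξ = X.
At extent ξ: n_B = 1 − X; n_D = 3 − 3X; n_E = 2X.
n_T = Σnᵢ = 4 − 2X.
At X = 0.817: n_B = 0.183, n_D = 0.549, n_E = 1.63, n_T = 2.37.
p_i = (n_i/n_T)·P. K_p = p_E^2 / (p_B p_D^3) = 0.0186 kPa^-2.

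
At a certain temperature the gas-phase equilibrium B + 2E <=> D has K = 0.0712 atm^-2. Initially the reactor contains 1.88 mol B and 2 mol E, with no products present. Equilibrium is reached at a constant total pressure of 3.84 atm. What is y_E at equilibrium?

Basis: 2 mol E initially; let X = conversion of E. Extent ξ = X.
Mole table: n_B = 1.88 − X; n_E = 2 − 2X; n_D = X.
Total moles n_T = 3.88 − 2X.
With p_i = (n_i/n_T)P, K = p_D / (p_B p_E^2).
This yields a degree-3 equation in X; solving on (0,1), X = 0.301.
Then n_E = 1.4, n_T = 3.28, so y_E = 0.426.

y_E = 0.426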